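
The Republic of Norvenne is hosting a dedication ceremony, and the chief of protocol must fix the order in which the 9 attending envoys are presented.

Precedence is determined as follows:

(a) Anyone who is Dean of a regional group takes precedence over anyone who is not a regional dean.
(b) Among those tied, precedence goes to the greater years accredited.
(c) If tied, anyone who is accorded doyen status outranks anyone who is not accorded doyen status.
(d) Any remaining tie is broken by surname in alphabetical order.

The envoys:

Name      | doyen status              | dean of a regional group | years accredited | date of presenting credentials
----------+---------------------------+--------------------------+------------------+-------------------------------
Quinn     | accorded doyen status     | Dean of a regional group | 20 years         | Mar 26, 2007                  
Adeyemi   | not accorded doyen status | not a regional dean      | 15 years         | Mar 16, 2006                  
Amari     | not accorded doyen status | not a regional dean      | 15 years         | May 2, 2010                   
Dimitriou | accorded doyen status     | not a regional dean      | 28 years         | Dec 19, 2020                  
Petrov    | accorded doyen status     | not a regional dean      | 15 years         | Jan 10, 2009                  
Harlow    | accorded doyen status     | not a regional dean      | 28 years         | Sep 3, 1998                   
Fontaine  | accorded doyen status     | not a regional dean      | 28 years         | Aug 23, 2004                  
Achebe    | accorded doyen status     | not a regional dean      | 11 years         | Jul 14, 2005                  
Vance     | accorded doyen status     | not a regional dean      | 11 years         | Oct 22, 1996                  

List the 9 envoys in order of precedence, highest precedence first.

By the first rule: Quinn (Dean of a regional group); then Dimitriou, Fontaine, Harlow, Petrov, Adeyemi, Amari, Achebe and Vance (each not a regional dean).
Among Dimitriou, Fontaine, Harlow, Petrov, Adeyemi, Amari, Achebe and Vance, by years accredited (higher first): Dimitriou, Fontaine and Harlow (28 years) before Petrov, Adeyemi and Amari (15 years) before Achebe and Vance (11 years).
Dimitriou, Fontaine and Harlow are each accorded doyen status, so the next rule applies.
Among Dimitriou, Fontaine and Harlow, alphabetically by surname: Dimitriou before Fontaine before Harlow.
Among Petrov, Adeyemi and Amari, accorded doyen status before not accorded doyen status: Petrov (accorded doyen status) before Adeyemi and Amari (not accorded doyen status).
Among Adeyemi and Amari, alphabetically by surname: Adeyemi before Amari.
Achebe and Vance are each accorded doyen status, so the next rule applies.
Among Achebe and Vance, alphabetically by surname: Achebe before Vance.
Full order: Quinn, Dimitriou, Fontaine, Harlow, Petrov, Adeyemi, Amari, Achebe, Vance.

Quinn, Dimitriou, Fontaine, Harlow, Petrov, Adeyemi, Amari, Achebe, Vance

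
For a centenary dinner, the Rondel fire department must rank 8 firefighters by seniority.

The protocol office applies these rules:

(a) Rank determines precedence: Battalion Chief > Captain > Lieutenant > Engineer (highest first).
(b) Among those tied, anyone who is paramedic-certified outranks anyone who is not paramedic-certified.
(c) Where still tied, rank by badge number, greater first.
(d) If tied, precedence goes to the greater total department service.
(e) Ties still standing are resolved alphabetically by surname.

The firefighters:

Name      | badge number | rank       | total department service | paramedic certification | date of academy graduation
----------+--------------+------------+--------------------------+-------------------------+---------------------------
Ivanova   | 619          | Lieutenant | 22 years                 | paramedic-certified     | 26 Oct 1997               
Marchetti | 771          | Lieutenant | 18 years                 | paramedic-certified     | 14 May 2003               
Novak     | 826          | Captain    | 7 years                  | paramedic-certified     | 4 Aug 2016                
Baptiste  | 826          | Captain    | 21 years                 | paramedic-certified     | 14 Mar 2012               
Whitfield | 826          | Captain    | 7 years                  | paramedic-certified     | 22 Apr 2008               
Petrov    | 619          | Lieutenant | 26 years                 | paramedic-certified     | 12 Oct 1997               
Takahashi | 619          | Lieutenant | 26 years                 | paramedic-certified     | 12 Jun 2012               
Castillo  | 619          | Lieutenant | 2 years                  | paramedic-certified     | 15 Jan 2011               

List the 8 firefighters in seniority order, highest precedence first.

Baptiste, Novak, Whitfield, Marchetti, Petrov, Takahashi, Ivanova, Castillo

By rank: Baptiste, Novak and Whitfield (Captain); then Marchetti, Petrov, Takahashi, Ivanova and Castillo (Lieutenant).
Baptiste, Novak and Whitfield are each paramedic-certified, so the next rule applies.
Baptiste, Novak and Whitfield all have badge number 826, so the next rule applies.
Among Baptiste, Novak and Whitfield, by total department service (higher first): Baptiste (21 years) before Novak and Whitfield (7 years).
Among Novak and Whitfield, alphabetically by surname: Novak before Whitfield.
Marchetti, Petrov, Takahashi, Ivanova and Castillo are each paramedic-certified, so the next rule applies.
Among Marchetti, Petrov, Takahashi, Ivanova and Castillo, by badge number (higher first): Marchetti (771) before Petrov, Takahashi, Ivanova and Castillo (619).
Among Petrov, Takahashi, Ivanova and Castillo, by total department service (higher first): Petrov and Takahashi (26 years) before Ivanova (22 years) before Castillo (2 years).
Among Petrov and Takahashi, alphabetically by surname: Petrov before Takahashi.
Full order: Baptiste, Novak, Whitfield, Marchetti, Petrov, Takahashi, Ivanova, Castillo.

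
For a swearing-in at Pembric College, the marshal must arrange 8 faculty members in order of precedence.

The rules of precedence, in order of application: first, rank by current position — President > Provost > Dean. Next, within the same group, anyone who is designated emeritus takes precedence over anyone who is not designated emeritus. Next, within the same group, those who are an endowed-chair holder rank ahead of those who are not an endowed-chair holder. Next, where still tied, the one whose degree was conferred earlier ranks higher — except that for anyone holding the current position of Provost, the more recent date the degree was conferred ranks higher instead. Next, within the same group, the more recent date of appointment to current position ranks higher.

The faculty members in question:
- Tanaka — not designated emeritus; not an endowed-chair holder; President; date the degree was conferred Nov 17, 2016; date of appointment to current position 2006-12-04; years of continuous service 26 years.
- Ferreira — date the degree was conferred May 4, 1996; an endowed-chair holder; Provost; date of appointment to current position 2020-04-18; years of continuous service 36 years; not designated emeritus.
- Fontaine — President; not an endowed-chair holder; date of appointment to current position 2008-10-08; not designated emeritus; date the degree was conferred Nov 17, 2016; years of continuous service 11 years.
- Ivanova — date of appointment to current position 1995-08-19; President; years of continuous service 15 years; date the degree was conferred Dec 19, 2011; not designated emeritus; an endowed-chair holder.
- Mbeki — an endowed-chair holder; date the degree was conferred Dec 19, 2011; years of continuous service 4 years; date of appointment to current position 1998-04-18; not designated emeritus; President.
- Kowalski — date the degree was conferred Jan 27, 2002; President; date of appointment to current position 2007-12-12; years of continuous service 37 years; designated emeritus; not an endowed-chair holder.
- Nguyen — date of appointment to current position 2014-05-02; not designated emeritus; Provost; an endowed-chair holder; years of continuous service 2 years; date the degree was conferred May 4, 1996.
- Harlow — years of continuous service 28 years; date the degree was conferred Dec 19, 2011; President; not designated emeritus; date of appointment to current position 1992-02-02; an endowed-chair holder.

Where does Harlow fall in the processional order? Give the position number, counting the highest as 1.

By current position: Kowalski, Mbeki, Ivanova, Harlow, Fontaine and Tanaka (President); then Ferreira and Nguyen (Provost).
Among Kowalski, Mbeki, Ivanova, Harlow, Fontaine and Tanaka, designated emeritus before not designated emeritus: Kowalski (designated emeritus) before Mbeki, Ivanova, Harlow, Fontaine and Tanaka (not designated emeritus).
Among Mbeki, Ivanova, Harlow, Fontaine and Tanaka, an endowed-chair holder before not an endowed-chair holder: Mbeki, Ivanova and Harlow (an endowed-chair holder) before Fontaine and Tanaka (not an endowed-chair holder).
Mbeki, Ivanova and Harlow all have date the degree was conferred Dec 19, 2011, so the next rule applies.
Among Mbeki, Ivanova and Harlow, by date of appointment to current position (later first): Mbeki (1998-04-18) before Ivanova (1995-08-19) before Harlow (1992-02-02).
Fontaine and Tanaka both have date the degree was conferred Nov 17, 2016, so the next rule applies.
Among Fontaine and Tanaka, by date of appointment to current position (later first): Fontaine (2008-10-08) before Tanaka (2006-12-04).
Ferreira and Nguyen are each not designated emeritus, so the next rule applies.
Ferreira and Nguyen are each an endowed-chair holder, so the next rule applies.
Ferreira and Nguyen both have date the degree was conferred May 4, 1996, so the next rule applies.
Among Ferreira and Nguyen, by date of appointment to current position (later first): Ferreira (2020-04-18) before Nguyen (2014-05-02).
Order: Kowalski, Mbeki, Ivanova, Harlow, Fontaine, Tanaka, Ferreira, Nguyen. So position 4.

4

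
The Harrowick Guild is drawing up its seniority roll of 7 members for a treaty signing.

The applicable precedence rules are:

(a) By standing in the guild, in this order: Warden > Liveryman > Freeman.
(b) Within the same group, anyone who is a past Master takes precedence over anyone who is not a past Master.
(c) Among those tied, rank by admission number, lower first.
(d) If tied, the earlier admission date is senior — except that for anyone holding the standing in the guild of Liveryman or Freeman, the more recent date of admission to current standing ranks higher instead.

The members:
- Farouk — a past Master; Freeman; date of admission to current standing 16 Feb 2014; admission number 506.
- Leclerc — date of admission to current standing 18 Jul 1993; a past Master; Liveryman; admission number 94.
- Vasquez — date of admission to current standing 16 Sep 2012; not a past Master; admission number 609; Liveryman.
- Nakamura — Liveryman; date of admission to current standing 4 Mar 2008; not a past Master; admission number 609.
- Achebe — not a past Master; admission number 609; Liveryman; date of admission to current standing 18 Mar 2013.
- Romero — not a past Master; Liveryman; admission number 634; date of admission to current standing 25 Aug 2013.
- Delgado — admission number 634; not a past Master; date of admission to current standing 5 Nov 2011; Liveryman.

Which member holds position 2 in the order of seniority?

Achebe

By standing in the guild: Leclerc, Achebe, Vasquez, Nakamura, Romero and Delgado (Liveryman); then Farouk (Freeman).
Among Leclerc, Achebe, Vasquez, Nakamura, Romero and Delgado, a past Master before not a past Master: Leclerc (a past Master) before Achebe, Vasquez, Nakamura, Romero and Delgado (not a past Master).
Among Achebe, Vasquez, Nakamura, Romero and Delgado, by admission number (lower first): Achebe, Vasquez and Nakamura (609) before Romero and Delgado (634).
Among Achebe, Vasquez and Nakamura, by date of admission to current standing (later first) (reversed rule for this group): Achebe (18 Mar 2013) before Vasquez (16 Sep 2012) before Nakamura (4 Mar 2008).
Among Romero and Delgado, by date of admission to current standing (later first) (reversed rule for this group): Romero (25 Aug 2013) before Delgado (5 Nov 2011).
Order: Leclerc, Achebe, Vasquez, Nakamura, Romero, Delgado, Farouk.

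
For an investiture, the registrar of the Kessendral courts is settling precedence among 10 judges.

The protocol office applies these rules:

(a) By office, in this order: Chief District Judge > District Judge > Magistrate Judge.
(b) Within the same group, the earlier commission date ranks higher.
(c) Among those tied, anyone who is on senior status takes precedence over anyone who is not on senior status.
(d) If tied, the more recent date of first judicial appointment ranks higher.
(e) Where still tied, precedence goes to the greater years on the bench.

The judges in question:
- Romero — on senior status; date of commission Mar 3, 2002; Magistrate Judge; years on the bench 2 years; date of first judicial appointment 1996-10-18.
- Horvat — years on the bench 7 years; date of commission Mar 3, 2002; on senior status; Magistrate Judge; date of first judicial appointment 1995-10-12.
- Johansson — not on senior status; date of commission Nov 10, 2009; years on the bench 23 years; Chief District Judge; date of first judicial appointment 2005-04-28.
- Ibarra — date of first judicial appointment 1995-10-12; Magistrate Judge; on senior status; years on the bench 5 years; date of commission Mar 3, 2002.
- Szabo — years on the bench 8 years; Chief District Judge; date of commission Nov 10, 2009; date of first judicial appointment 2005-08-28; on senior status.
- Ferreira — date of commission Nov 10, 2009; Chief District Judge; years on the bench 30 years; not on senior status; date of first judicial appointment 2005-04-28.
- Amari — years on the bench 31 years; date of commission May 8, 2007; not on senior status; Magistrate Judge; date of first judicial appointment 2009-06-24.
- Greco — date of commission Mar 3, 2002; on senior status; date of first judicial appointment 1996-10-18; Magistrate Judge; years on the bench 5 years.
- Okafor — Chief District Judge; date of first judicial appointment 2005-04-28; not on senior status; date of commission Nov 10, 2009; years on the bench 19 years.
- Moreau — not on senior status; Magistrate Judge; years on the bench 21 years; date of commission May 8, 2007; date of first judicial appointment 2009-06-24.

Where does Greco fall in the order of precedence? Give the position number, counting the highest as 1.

5

By office: Szabo, Ferreira, Johansson and Okafor (Chief District Judge); then Greco, Romero, Horvat, Ibarra, Amari and Moreau (Magistrate Judge).
Szabo, Ferreira, Johansson and Okafor all have date of commission Nov 10, 2009, so the next rule applies.
Among Szabo, Ferreira, Johansson and Okafor, on senior status before not on senior status: Szabo (on senior status) before Ferreira, Johansson and Okafor (not on senior status).
Ferreira, Johansson and Okafor all have date of first judicial appointment 2005-04-28, so the next rule applies.
Among Ferreira, Johansson and Okafor, by years on the bench (higher first): Ferreira (30 years) before Johansson (23 years) before Okafor (19 years).
Among Greco, Romero, Horvat, Ibarra, Amari and Moreau, by date of commission (earlier first): Greco, Romero, Horvat and Ibarra (Mar 3, 2002) before Amari and Moreau (May 8, 2007).
Greco, Romero, Horvat and Ibarra are each on senior status, so the next rule applies.
Among Greco, Romero, Horvat and Ibarra, by date of first judicial appointment (later first): Greco and Romero (1996-10-18) before Horvat and Ibarra (1995-10-12).
Among Greco and Romero, by years on the bench (higher first): Greco (5 years) before Romero (2 years).
Among Horvat and Ibarra, by years on the bench (higher first): Horvat (7 years) before Ibarra (5 years).
Amari and Moreau are each not on senior status, so the next rule applies.
Amari and Moreau both have date of first judicial appointment 2009-06-24, so the next rule applies.
Among Amari and Moreau, by years on the bench (higher first): Amari (31 years) before Moreau (21 years).
Order: Szabo, Ferreira, Johansson, Okafor, Greco, Romero, Horvat, Ibarra, Amari, Moreau. So position 5.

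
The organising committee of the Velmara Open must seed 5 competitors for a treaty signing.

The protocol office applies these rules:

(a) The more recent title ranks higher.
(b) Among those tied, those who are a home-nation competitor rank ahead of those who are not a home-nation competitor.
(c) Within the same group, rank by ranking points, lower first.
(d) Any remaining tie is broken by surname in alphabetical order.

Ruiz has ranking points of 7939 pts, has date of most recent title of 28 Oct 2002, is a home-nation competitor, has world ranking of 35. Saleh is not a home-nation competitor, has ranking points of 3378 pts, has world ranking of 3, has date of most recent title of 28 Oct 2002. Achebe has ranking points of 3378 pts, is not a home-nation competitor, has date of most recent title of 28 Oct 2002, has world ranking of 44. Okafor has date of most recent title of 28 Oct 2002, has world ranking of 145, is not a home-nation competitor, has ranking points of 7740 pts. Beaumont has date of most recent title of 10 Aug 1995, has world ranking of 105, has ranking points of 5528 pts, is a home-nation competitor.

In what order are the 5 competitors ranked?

By date of most recent title (later first): Ruiz, Achebe, Saleh and Okafor (each 28 Oct 2002); then Beaumont (10 Aug 1995).
Among Ruiz, Achebe, Saleh and Okafor, a home-nation competitor before not a home-nation competitor: Ruiz (a home-nation competitor) before Achebe, Saleh and Okafor (not a home-nation competitor).
Among Achebe, Saleh and Okafor, by ranking points (lower first): Achebe and Saleh (3378 pts) before Okafor (7740 pts).
Among Achebe and Saleh, alphabetically by surname: Achebe before Saleh.
Full order: Ruiz, Achebe, Saleh, Okafor, Beaumont.

Ruiz, Achebe, Saleh, Okafor, Beaumont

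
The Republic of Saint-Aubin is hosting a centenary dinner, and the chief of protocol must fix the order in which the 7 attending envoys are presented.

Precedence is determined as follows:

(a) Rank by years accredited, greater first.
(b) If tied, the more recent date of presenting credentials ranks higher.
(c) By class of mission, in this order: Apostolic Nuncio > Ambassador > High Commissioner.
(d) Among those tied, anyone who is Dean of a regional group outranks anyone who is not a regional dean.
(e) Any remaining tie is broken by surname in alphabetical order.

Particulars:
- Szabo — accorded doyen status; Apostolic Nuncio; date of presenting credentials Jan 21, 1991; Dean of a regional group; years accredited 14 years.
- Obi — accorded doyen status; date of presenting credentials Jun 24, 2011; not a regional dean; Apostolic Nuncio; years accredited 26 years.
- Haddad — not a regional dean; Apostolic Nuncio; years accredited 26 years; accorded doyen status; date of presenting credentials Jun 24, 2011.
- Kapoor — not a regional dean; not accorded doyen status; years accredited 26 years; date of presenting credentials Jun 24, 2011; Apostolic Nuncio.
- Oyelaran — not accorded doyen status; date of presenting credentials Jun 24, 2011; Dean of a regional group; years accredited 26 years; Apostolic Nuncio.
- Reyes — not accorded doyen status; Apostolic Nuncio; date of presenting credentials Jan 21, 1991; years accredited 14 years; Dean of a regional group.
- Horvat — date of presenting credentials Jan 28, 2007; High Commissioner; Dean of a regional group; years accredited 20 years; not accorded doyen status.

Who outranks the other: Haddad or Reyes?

Haddad

By years accredited (higher first): Oyelaran, Haddad, Kapoor and Obi (each 26 years); then Horvat (20 years); then Reyes and Szabo (both 14 years).
Oyelaran, Haddad, Kapoor and Obi all have date of presenting credentials Jun 24, 2011, so the next rule applies.
Oyelaran, Haddad, Kapoor and Obi are each Apostolic Nuncio, so the next rule applies.
Among Oyelaran, Haddad, Kapoor and Obi, Dean of a regional group before not a regional dean: Oyelaran (Dean of a regional group) before Haddad, Kapoor and Obi (not a regional dean).
Among Haddad, Kapoor and Obi, alphabetically by surname: Haddad before Kapoor before Obi.
Reyes and Szabo both have date of presenting credentials Jan 21, 1991, so the next rule applies.
Reyes and Szabo are each Apostolic Nuncio, so the next rule applies.
Reyes and Szabo are each Dean of a regional group, so the next rule applies.
Among Reyes and Szabo, alphabetically by surname: Reyes before Szabo.
So Haddad takes precedence.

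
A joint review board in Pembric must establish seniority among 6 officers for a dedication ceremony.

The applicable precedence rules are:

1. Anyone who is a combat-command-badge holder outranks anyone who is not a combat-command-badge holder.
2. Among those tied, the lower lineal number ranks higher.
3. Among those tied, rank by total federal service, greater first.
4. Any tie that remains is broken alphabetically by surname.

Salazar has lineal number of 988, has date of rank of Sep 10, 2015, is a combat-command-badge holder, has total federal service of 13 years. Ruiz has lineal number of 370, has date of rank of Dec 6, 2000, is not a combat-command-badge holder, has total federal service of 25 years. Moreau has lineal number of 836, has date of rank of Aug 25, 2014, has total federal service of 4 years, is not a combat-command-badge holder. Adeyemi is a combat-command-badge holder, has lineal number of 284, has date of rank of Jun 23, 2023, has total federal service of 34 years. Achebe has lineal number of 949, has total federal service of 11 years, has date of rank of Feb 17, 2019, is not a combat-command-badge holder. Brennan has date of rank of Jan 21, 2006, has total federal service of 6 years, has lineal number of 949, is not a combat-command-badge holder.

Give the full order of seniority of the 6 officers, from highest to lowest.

Adeyemi, Salazar, Ruiz, Moreau, Achebe, Brennan

By the first rule: Adeyemi and Salazar (both a combat-command-badge holder); then Ruiz, Moreau, Achebe and Brennan (each not a combat-command-badge holder).
Among Adeyemi and Salazar, by lineal number (lower first): Adeyemi (284) before Salazar (988).
Among Ruiz, Moreau, Achebe and Brennan, by lineal number (lower first): Ruiz (370) before Moreau (836) before Achebe and Brennan (949).
Among Achebe and Brennan, by total federal service (higher first): Achebe (11 years) before Brennan (6 years).
Full order: Adeyemi, Salazar, Ruiz, Moreau, Achebe, Brennan.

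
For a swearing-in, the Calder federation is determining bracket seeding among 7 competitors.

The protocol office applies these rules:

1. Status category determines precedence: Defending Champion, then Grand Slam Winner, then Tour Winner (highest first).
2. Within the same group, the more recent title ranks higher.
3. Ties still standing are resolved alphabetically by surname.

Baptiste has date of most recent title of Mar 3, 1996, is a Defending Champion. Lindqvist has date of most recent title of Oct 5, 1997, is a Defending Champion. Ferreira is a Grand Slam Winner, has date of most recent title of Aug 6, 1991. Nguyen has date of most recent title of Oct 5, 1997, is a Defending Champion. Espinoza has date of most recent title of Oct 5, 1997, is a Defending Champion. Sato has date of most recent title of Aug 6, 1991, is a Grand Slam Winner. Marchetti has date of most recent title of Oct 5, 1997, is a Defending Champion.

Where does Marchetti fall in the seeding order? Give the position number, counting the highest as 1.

3

By status category: Espinoza, Lindqvist, Marchetti, Nguyen and Baptiste (Defending Champion); then Ferreira and Sato (Grand Slam Winner).
Among Espinoza, Lindqvist, Marchetti, Nguyen and Baptiste, by date of most recent title (later first): Espinoza, Lindqvist, Marchetti and Nguyen (Oct 5, 1997) before Baptiste (Mar 3, 1996).
Among Espinoza, Lindqvist, Marchetti and Nguyen, alphabetically by surname: Espinoza before Lindqvist before Marchetti before Nguyen.
Ferreira and Sato both have date of most recent title Aug 6, 1991, so the next rule applies.
Among Ferreira and Sato, alphabetically by surname: Ferreira before Sato.
Order: Espinoza, Lindqvist, Marchetti, Nguyen, Baptiste, Ferreira, Sato. So position 3.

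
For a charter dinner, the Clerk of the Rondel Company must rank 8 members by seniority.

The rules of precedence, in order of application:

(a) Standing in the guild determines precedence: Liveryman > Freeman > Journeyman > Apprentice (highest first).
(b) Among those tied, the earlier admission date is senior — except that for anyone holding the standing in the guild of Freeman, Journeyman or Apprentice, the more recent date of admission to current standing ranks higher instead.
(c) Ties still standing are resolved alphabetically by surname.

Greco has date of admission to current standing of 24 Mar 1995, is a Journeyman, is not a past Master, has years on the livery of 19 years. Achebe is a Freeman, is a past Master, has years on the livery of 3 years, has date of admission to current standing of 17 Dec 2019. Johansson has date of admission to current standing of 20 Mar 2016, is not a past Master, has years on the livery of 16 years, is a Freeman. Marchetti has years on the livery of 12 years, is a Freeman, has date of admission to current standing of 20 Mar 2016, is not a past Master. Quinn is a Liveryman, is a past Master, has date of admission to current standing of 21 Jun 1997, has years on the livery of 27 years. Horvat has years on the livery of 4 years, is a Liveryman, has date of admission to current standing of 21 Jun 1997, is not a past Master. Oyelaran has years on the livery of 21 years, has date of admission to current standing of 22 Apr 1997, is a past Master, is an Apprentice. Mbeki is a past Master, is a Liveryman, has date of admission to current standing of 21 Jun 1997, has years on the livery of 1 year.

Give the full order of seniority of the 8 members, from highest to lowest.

Horvat, Mbeki, Quinn, Achebe, Johansson, Marchetti, Greco, Oyelaran

By standing in the guild: Horvat, Mbeki and Quinn (Liveryman); then Achebe, Johansson and Marchetti (Freeman); then Greco (Journeyman); then Oyelaran (Apprentice).
Horvat, Mbeki and Quinn all have date of admission to current standing 21 Jun 1997, so the next rule applies.
Among Horvat, Mbeki and Quinn, alphabetically by surname: Horvat before Mbeki before Quinn.
Among Achebe, Johansson and Marchetti, by date of admission to current standing (later first) (reversed rule for this group): Achebe (17 Dec 2019) before Johansson and Marchetti (20 Mar 2016).
Among Johansson and Marchetti, alphabetically by surname: Johansson before Marchetti.
Full order: Horvat, Mbeki, Quinn, Achebe, Johansson, Marchetti, Greco, Oyelaran.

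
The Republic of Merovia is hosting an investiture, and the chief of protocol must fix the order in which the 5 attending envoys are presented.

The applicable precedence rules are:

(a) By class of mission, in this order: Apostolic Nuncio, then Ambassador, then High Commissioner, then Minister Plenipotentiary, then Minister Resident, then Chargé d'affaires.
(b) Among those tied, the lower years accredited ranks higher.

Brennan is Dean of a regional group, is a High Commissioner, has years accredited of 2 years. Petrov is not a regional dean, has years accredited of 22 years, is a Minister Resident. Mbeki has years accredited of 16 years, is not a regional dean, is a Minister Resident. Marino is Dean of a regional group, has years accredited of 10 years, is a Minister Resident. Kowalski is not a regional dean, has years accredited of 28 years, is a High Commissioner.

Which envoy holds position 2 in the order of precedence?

Kowalski

By class of mission: Brennan and Kowalski (High Commissioner); then Marino, Mbeki and Petrov (Minister Resident).
Among Brennan and Kowalski, by years accredited (lower first): Brennan (2 years) before Kowalski (28 years).
Among Marino, Mbeki and Petrov, by years accredited (lower first): Marino (10 years) before Mbeki (16 years) before Petrov (22 years).
Order: Brennan, Kowalski, Marino, Mbeki, Petrov.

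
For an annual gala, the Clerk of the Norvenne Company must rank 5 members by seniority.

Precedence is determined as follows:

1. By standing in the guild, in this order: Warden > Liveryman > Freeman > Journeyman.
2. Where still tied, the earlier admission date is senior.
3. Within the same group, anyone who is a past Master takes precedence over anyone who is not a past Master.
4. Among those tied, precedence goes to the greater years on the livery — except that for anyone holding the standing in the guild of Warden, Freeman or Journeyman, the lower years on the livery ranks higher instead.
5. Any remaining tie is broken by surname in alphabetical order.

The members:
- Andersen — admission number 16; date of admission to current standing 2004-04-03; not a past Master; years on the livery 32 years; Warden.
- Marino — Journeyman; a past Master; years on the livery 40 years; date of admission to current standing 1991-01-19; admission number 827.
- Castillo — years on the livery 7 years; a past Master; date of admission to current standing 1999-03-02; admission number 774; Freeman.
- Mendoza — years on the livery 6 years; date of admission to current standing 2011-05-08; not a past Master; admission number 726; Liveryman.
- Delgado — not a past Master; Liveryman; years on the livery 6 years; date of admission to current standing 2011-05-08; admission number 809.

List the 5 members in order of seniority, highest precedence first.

Andersen, Delgado, Mendoza, Castillo, Marino

By standing in the guild: Andersen (Warden); then Delgado and Mendoza (Liveryman); then Castillo (Freeman); then Marino (Journeyman).
Delgado and Mendoza both have date of admission to current standing 2011-05-08, so the next rule applies.
Delgado and Mendoza are each not a past Master, so the next rule applies.
Delgado and Mendoza both have years on the livery 6 years, so the next rule applies.
Among Delgado and Mendoza, alphabetically by surname: Delgado before Mendoza.
Full order: Andersen, Delgado, Mendoza, Castillo, Marino.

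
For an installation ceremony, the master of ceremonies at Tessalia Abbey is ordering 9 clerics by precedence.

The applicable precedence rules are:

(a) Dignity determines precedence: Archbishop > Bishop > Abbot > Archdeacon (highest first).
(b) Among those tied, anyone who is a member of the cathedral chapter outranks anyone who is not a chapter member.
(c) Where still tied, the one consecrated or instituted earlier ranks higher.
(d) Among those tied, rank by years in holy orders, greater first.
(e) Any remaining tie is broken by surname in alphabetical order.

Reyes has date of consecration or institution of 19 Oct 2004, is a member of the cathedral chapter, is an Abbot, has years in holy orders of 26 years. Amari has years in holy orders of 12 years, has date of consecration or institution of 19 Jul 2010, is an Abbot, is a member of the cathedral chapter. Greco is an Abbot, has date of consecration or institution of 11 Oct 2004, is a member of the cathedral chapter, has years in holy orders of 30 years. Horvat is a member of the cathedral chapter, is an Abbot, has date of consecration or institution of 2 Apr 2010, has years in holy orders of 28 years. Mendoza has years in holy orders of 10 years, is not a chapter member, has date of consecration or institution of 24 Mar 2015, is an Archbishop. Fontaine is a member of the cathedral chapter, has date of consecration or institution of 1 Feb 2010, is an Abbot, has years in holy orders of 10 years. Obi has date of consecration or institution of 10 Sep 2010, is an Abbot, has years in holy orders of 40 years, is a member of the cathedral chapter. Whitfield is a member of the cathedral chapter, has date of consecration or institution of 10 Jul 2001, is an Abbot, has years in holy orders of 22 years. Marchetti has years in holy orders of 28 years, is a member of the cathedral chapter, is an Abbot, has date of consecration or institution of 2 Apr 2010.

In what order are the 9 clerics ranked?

Mendoza, Whitfield, Greco, Reyes, Fontaine, Horvat, Marchetti, Amari, Obi

By dignity: Mendoza (Archbishop); then Whitfield, Greco, Reyes, Fontaine, Horvat, Marchetti, Amari and Obi (Abbot).
Whitfield, Greco, Reyes, Fontaine, Horvat, Marchetti, Amari and Obi are each a member of the cathedral chapter, so the next rule applies.
Among Whitfield, Greco, Reyes, Fontaine, Horvat, Marchetti, Amari and Obi, by date of consecration or institution (earlier first): Whitfield (10 Jul 2001) before Greco (11 Oct 2004) before Reyes (19 Oct 2004) before Fontaine (1 Feb 2010) before Horvat and Marchetti (2 Apr 2010) before Amari (19 Jul 2010) before Obi (10 Sep 2010).
Horvat and Marchetti both have years in holy orders 28 years, so the next rule applies.
Among Horvat and Marchetti, alphabetically by surname: Horvat before Marchetti.
Full order: Mendoza, Whitfield, Greco, Reyes, Fontaine, Horvat, Marchetti, Amari, Obi.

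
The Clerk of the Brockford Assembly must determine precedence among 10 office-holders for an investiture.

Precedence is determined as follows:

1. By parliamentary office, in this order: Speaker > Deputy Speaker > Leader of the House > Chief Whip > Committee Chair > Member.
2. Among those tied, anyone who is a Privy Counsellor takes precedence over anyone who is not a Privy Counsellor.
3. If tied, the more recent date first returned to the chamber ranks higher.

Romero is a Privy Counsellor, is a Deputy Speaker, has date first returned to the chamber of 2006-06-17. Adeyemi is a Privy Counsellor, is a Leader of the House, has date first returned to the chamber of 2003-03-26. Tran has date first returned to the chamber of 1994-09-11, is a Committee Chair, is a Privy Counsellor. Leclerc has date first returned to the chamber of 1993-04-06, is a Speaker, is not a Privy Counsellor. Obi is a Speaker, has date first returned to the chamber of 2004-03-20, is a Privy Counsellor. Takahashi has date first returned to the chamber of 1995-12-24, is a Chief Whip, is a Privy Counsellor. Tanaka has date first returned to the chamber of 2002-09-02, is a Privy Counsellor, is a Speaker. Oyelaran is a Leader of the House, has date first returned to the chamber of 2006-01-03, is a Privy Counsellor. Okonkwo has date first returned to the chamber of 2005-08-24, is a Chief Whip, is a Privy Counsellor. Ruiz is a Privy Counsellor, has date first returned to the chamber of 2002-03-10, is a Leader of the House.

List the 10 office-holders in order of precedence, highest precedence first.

Obi, Tanaka, Leclerc, Romero, Oyelaran, Adeyemi, Ruiz, Okonkwo, Takahashi, Tran

By parliamentary office: Obi, Tanaka and Leclerc (Speaker); then Romero (Deputy Speaker); then Oyelaran, Adeyemi and Ruiz (Leader of the House); then Okonkwo and Takahashi (Chief Whip); then Tran (Committee Chair).
Among Obi, Tanaka and Leclerc, a Privy Counsellor before not a Privy Counsellor: Obi and Tanaka (a Privy Counsellor) before Leclerc (not a Privy Counsellor).
Among Obi and Tanaka, by date first returned to the chamber (later first): Obi (2004-03-20) before Tanaka (2002-09-02).
Oyelaran, Adeyemi and Ruiz are each a Privy Counsellor, so the next rule applies.
Among Oyelaran, Adeyemi and Ruiz, by date first returned to the chamber (later first): Oyelaran (2006-01-03) before Adeyemi (2003-03-26) before Ruiz (2002-03-10).
Okonkwo and Takahashi are each a Privy Counsellor, so the next rule applies.
Among Okonkwo and Takahashi, by date first returned to the chamber (later first): Okonkwo (2005-08-24) before Takahashi (1995-12-24).
Full order: Obi, Tanaka, Leclerc, Romero, Oyelaran, Adeyemi, Ruiz, Okonkwo, Takahashi, Tran.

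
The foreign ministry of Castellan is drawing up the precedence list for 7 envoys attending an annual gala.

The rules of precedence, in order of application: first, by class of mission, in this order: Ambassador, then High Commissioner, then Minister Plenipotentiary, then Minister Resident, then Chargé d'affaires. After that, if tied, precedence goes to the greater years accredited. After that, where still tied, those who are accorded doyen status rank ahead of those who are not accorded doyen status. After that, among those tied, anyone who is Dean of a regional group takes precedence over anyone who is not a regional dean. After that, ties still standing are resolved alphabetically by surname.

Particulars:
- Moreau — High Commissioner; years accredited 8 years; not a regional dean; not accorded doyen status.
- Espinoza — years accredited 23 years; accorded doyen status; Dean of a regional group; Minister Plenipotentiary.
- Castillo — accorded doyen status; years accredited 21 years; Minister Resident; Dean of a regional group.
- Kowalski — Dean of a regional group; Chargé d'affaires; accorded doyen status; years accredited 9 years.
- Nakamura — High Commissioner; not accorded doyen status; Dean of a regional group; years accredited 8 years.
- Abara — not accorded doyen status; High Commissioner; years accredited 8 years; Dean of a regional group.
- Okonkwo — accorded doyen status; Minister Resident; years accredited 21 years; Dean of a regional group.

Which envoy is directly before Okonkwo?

Castillo

By class of mission: Abara, Nakamura and Moreau (High Commissioner); then Espinoza (Minister Plenipotentiary); then Castillo and Okonkwo (Minister Resident); then Kowalski (Chargé d'affaires).
Abara, Nakamura and Moreau all have years accredited 8 years, so the next rule applies.
Abara, Nakamura and Moreau are each not accorded doyen status, so the next rule applies.
Among Abara, Nakamura and Moreau, Dean of a regional group before not a regional dean: Abara and Nakamura (Dean of a regional group) before Moreau (not a regional dean).
Among Abara and Nakamura, alphabetically by surname: Abara before Nakamura.
Castillo and Okonkwo both have years accredited 21 years, so the next rule applies.
Castillo and Okonkwo are each accorded doyen status, so the next rule applies.
Castillo and Okonkwo are each Dean of a regional group, so the next rule applies.
Among Castillo and Okonkwo, alphabetically by surname: Castillo before Okonkwo.
Order: Abara, Nakamura, Moreau, Espinoza, Castillo, Okonkwo, Kowalski.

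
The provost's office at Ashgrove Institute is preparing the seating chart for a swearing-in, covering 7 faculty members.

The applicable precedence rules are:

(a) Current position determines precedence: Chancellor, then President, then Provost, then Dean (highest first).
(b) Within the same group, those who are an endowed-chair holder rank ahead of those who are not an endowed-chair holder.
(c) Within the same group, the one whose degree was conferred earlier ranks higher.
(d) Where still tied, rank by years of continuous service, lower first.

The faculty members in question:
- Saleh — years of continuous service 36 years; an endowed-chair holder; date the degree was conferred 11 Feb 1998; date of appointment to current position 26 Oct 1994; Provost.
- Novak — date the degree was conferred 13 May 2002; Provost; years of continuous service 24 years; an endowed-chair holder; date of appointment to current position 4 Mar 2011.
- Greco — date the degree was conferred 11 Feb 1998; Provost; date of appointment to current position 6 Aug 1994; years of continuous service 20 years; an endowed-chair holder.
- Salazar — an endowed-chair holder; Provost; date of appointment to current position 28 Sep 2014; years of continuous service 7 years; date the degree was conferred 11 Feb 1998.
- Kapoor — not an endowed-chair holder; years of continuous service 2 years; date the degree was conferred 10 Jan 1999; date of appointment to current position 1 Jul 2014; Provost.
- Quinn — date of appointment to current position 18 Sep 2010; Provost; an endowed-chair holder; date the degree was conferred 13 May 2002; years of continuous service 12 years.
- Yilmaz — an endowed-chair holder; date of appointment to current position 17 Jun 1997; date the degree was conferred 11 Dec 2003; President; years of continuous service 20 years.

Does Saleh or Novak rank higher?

Saleh

By current position: Yilmaz (President); then Salazar, Greco, Saleh, Quinn, Novak and Kapoor (Provost).
Among Salazar, Greco, Saleh, Quinn, Novak and Kapoor, an endowed-chair holder before not an endowed-chair holder: Salazar, Greco, Saleh, Quinn and Novak (an endowed-chair holder) before Kapoor (not an endowed-chair holder).
Among Salazar, Greco, Saleh, Quinn and Novak, by date the degree was conferred (earlier first): Salazar, Greco and Saleh (11 Feb 1998) before Quinn and Novak (13 May 2002).
Among Salazar, Greco and Saleh, by years of continuous service (lower first): Salazar (7 years) before Greco (20 years) before Saleh (36 years).
Among Quinn and Novak, by years of continuous service (lower first): Quinn (12 years) before Novak (24 years).
So Saleh takes precedence.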